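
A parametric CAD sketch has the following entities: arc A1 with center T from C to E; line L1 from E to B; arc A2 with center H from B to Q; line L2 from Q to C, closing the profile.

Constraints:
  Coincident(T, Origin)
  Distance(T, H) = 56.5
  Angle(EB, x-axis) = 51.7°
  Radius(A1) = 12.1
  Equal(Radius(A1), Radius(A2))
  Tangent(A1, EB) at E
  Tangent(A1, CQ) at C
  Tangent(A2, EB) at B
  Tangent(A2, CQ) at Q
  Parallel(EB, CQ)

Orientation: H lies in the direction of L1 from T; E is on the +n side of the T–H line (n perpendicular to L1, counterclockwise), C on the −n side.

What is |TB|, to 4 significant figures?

57.78

The slot axis is L1's direction at 51.7°, so u = (cos 51.7°, sin 51.7°) = (0.6198, 0.7848) and n = (−sin 51.7°, cos 51.7°) = (-0.7848, 0.6198). T is at the origin and H lies 56.5 along u from T, so H = 56.5·u = (35.02, 44.34). Tangency of A1 to both parallel lines with radius 12.1 puts E and C at T ± 12.1·n: E = (-9.496, 7.499), C = (9.496, -7.499). Equal radii place B and Q the same way about H: B = H + 12.1·n = (25.52, 51.84), Q = H − 12.1·n = (44.51, 36.84). Then |TB| = |B − T| = 57.78.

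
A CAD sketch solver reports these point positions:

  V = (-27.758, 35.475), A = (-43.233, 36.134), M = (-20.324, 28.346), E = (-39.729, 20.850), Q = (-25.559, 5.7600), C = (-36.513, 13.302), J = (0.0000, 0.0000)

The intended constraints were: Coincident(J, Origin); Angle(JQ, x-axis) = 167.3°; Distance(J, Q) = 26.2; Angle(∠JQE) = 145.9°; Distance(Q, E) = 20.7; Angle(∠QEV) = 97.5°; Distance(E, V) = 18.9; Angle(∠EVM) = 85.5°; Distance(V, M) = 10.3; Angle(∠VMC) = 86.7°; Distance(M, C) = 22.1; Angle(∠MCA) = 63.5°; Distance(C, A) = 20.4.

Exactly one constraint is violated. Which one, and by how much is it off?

Distance(C, A) = 20.4 — off by 3.40.

J = (0.00, 0.00) ✓; JQ at 167.3° ✓; |JQ| = 26.20 ✓; ∠JQE = 145.9° ✓; |QE| = 20.70 ✓; ∠QEV = 97.50° ✓; |EV| = 18.90 ✓; ∠EVM = 85.50° ✓; |VM| = 10.30 ✓; ∠VMC = 86.70° ✓; |MC| = 22.10 ✓; ∠MCA = 63.50° ✓; |CA| = 23.80 ✗.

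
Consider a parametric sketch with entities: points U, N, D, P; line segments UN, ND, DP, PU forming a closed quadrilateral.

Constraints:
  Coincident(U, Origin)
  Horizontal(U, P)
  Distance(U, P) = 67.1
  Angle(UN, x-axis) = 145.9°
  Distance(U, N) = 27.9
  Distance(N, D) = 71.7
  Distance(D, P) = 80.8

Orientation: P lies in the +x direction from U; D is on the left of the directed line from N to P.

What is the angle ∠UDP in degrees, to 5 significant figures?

51.354°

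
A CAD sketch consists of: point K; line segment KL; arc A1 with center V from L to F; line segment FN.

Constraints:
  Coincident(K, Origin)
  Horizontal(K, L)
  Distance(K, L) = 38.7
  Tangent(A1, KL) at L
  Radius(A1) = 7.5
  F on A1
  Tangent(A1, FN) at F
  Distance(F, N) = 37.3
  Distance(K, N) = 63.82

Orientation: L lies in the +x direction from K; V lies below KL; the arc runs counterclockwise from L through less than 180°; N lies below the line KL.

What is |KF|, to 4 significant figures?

33.32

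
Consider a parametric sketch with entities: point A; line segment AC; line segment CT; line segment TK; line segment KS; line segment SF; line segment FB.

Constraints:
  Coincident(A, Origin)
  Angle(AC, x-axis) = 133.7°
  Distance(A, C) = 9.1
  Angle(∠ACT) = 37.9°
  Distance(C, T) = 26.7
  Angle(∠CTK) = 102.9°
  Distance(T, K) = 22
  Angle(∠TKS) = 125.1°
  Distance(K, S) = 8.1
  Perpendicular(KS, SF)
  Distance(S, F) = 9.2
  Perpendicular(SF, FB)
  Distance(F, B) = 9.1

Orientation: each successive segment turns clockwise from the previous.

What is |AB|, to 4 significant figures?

20.34

KS ⟂ SF, so SF runs at 129.6°; with |SF| = 9.2, F = (9.747, -17.33). SF is perpendicular to FB, so FB runs at 39.60°; with |FB| = 9.1, B = (16.76, -11.53). Then |AB| = |B − A| = 20.34.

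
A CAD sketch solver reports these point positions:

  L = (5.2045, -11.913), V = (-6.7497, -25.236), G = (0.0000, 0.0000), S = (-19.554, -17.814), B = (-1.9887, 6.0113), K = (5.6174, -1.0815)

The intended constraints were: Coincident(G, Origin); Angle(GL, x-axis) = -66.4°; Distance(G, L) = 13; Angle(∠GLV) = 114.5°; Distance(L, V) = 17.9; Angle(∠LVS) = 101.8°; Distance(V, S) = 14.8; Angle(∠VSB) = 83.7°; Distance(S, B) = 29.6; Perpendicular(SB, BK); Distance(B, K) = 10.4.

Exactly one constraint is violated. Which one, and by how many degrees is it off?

Perpendicular(SB, BK) — off by 6.60°.

G = (0.00, 0.00) ✓; GL at -66.40° ✓; |GL| = 13.00 ✓; ∠GLV = 114.5° ✓; |LV| = 17.90 ✓; ∠LVS = 101.8° ✓; |VS| = 14.80 ✓; ∠VSB = 83.70° ✓; |SB| = 29.60 ✓; ∠(SB, BK) = 96.60° ✗; |BK| = 10.40 ✓.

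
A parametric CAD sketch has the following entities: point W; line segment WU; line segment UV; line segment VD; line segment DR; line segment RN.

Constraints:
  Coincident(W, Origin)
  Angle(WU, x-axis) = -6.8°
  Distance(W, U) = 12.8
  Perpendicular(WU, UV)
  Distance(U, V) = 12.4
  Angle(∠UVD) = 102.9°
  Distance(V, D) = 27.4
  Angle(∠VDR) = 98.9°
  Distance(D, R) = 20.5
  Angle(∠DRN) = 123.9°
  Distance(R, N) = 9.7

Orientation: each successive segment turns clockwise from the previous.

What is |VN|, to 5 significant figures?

35.647

∠VDR = 98.9° gives DR at 105.00° from the x-axis; with |DR| = 20.5, R = (-21.309, 3.0615). ∠DRN = 123.9° gives RN at 48.900° from the x-axis; with |RN| = 9.7, N = (-14.932, 10.371). Then |VN| = |N − V| = 35.647.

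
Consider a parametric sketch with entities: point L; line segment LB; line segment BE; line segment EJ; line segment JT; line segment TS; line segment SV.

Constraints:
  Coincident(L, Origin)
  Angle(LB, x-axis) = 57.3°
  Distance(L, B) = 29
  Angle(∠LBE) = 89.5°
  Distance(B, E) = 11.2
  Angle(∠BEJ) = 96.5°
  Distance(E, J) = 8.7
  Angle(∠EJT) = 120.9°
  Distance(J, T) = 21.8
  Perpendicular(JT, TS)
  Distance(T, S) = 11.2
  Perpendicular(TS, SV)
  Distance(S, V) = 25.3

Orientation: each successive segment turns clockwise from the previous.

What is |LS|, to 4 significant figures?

20.12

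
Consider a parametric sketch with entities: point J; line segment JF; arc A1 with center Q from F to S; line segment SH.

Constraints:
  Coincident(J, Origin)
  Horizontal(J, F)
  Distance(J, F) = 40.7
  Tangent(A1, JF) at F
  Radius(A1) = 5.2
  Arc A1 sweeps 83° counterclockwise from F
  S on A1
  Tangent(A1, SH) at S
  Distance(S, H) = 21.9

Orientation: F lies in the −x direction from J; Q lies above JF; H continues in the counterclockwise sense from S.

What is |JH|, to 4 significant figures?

42.10

On A1, F sits at bearing -90° from Q; an 83° counterclockwise sweep puts S at bearing -7°, so S = Q + 5.2·(cos -7°, sin -7°) = (-35.54, 4.566). A1 meets SH tangentially, so QS is at right angles to SH, so SH runs along (−sin -7°, cos -7°); with |SH| = 21.9, H = (-32.87, 26.30). Then |JH| = |H − J| = 42.10.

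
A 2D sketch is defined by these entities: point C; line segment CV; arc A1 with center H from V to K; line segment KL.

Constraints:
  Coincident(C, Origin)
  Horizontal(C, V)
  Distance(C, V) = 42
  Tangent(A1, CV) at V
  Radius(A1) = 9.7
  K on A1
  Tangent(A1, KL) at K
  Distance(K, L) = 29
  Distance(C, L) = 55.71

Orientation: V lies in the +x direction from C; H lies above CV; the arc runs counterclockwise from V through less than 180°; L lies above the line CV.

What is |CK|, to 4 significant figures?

52.64

Checks: |HK| = 9.700 ✓; ∠(HK, KL) = 90.00° ✓; |KL| = 29.00 ✓; |CL| = 55.71 ✓.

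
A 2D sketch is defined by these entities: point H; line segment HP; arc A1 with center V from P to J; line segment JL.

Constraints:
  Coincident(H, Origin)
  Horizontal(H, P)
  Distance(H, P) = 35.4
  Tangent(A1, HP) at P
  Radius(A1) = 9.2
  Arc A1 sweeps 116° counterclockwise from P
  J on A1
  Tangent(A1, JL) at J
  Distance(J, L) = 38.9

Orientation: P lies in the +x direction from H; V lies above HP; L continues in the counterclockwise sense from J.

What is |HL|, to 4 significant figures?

55.06

H is at the origin; HP is horizontal with |HP| = 35.4 and P on the +x side, so P = (35.40, 0.000). Tangency of A1 to HP means the radius VP is perpendicular to HP, so V = P + (0, 9.2) = (35.40, 9.200). On A1, P sits at bearing -90° from V; a 116° counterclockwise sweep puts J at bearing 26°, so J = V + 9.2·(cos 26°, sin 26°) = (43.67, 13.23). The tangent condition forces VJ to be normal to JL, so JL runs along (−sin 26°, cos 26°); with |JL| = 38.9, L = (26.62, 48.20). Then |HL| = |L − H| = 55.06.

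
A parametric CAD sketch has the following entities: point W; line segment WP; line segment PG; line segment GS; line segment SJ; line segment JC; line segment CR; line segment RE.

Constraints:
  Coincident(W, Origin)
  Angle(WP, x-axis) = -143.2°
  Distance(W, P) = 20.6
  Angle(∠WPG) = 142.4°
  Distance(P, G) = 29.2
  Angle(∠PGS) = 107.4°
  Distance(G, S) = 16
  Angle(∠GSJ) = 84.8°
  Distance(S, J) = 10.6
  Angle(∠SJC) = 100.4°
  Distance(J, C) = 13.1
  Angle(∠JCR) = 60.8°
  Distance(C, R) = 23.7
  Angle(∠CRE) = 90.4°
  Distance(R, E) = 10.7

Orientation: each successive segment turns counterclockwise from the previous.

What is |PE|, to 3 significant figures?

45.1

W is at the origin; WP runs at -143.2° with length 20.6, so P = (-16.5, -12.3). ∠WPG = 142.4° gives PG at -106° from the x-axis; with |PG| = 29.2, G = (-24.3, -40.5). ∠PGS = 107.4° gives GS at -33.0° from the x-axis; with |GS| = 16.0, S = (-10.9, -49.2). ∠GSJ = 84.8° gives SJ at 62.2° from the x-axis; with |SJ| = 10.6, J = (-5.99, -39.8). ∠SJC = 100.4° gives JC at 142° from the x-axis; with |JC| = 13.1, C = (-16.3, -31.7). ∠JCR = 60.8° gives CR at -99.0° from the x-axis; with |CR| = 23.7, R = (-20.0, -55.1). ∠CRE = 90.4° gives RE at -9.40° from the x-axis; with |RE| = 10.7, E = (-9.43, -56.9). Then |PE| = |E − P| = 45.1.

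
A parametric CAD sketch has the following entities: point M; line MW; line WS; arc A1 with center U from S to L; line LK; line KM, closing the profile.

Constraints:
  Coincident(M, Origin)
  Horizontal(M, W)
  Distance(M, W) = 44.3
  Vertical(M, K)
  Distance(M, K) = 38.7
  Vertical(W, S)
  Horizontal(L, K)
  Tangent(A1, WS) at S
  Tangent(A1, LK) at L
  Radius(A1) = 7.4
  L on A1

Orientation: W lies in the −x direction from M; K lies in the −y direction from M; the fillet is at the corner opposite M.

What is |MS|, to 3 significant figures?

54.2

M is at the origin; M and W share the same y with |MW| = 44.3 and W on the −x side, so W = (-44.3, 0.00). MK is vertical with |MK| = 38.7 and K on the −y side, so K = (0.00, -38.7). The virtual corner opposite M is at (-44.3, -38.7). Since A1 is tangent to WS there, US ⟂ WS and the tangent condition forces UL to be normal to LK, with radius 7.4, so the center U sits 7.4 in from both sides at U = (-36.9, -31.3). That places the tangent points at S = (-44.3, -31.3) on WS and L = (-36.9, -38.7) on LK. Then |MS| = |S − M| = 54.2.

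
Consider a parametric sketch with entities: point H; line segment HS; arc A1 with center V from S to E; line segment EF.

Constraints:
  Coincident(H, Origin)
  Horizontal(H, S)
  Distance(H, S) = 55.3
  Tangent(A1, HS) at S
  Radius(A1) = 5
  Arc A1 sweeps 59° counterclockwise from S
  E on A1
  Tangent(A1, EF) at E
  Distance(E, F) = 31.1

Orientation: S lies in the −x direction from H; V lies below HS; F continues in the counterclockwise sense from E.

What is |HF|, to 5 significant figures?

81.004

H is at the origin; H and S share the same y with |HS| = 55.3 and S on the −x side, so S = (-55.300, 0.0000). The tangent condition forces VS to be normal to HS, so V = S + (0, -5) = (-55.300, -5.0000). On A1, S sits at bearing 90° from V; a 59° counterclockwise sweep puts E at bearing 149°, so E = V + 5.0·(cos 149°, sin 149°) = (-59.586, -2.4248). The tangent condition forces VE to be normal to EF, so EF runs along (−sin 149°, cos 149°); with |EF| = 31.1, F = (-75.604, -29.083). Then |HF| = |F − H| = 81.004.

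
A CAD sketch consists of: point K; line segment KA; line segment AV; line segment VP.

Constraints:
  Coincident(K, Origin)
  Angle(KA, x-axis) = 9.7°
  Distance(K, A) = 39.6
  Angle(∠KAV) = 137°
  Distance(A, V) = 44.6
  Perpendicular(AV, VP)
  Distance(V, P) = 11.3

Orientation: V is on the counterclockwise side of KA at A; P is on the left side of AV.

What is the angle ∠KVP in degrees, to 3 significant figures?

69.8°

∠KAV = 137.0°, so AV runs at 9.7° + (180° − 137.0°) = 52.7° from the x-axis; with |AV| = 44.6, V = A + 44.6·(cos 52.7°, sin 52.7°) = (66.1, 42.2). AV is perpendicular to VP; with |VP| = 11.3 on the left of AV, P = V + 11.3·(-0.795, 0.606) = (57.1, 49.0). Then cos ∠KVP = VK·VP / (|VK||VP|), giving 69.8°.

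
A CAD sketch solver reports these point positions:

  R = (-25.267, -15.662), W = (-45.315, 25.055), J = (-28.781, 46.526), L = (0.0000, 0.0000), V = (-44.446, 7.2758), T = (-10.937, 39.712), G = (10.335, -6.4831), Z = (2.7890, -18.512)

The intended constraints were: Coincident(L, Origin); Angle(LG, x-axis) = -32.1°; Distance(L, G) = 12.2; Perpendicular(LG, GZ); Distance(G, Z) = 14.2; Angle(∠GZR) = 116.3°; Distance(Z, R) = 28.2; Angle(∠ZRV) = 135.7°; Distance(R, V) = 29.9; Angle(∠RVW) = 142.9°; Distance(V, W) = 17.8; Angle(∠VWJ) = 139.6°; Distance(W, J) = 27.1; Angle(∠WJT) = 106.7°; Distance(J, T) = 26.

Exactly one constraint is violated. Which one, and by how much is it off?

Distance(J, T) = 26 — off by 6.90.

L = (0.00, 0.00) ✓; LG at -32.10° ✓; |LG| = 12.20 ✓; ∠(LG, GZ) = 90.00° ✓; |GZ| = 14.20 ✓; ∠GZR = 116.3° ✓; |ZR| = 28.20 ✓; ∠ZRV = 135.7° ✓; |RV| = 29.90 ✓; ∠RVW = 142.9° ✓; |VW| = 17.80 ✓; ∠VWJ = 139.6° ✓; |WJ| = 27.10 ✓; ∠WJT = 106.7° ✓; |JT| = 19.10 ✗.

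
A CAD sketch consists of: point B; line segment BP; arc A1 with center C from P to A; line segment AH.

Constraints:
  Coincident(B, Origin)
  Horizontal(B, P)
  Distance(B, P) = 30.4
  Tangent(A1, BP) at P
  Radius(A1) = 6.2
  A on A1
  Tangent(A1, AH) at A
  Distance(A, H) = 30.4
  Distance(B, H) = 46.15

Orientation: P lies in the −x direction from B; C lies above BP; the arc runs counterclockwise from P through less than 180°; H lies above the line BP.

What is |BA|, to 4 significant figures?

25.19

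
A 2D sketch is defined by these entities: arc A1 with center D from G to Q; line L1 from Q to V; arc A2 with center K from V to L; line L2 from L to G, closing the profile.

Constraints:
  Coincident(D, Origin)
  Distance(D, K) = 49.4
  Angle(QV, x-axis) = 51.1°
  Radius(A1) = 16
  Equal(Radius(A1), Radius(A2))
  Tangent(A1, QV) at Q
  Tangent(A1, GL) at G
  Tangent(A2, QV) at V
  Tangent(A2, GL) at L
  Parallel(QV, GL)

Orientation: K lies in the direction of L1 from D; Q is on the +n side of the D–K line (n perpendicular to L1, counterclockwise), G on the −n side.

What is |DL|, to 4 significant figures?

51.93

The slot axis is L1's direction at 51.1°, so u = (cos 51.1°, sin 51.1°) = (0.6280, 0.7782) and n = (−sin 51.1°, cos 51.1°) = (-0.7782, 0.6280). D is at the origin and K lies 49.4 along u from D, so K = 49.4·u = (31.02, 38.45). Tangency of A1 to both parallel lines with radius 16.0 puts Q and G at D ± 16.0·n: Q = (-12.45, 10.05), G = (12.45, -10.05). Equal radii place V and L the same way about K: V = K + 16.0·n = (18.57, 48.49), L = K − 16.0·n = (43.47, 28.40). Then |DL| = |L − D| = 51.93.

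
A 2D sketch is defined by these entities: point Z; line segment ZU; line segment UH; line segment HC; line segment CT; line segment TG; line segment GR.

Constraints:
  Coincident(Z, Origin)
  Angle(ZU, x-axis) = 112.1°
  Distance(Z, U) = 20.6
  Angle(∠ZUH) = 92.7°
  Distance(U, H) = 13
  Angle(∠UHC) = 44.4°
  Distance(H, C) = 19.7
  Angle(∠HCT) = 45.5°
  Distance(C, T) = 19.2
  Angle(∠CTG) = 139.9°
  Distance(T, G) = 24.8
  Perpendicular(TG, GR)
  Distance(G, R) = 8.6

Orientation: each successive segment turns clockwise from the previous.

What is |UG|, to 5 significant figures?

28.589

Z is at the origin; ZU runs at 112.1° with length 20.6, so U = (-7.7502, 19.086). ∠ZUH = 92.7° gives UH at 24.800° from the x-axis; with |UH| = 13.0, H = (4.0509, 24.539). ∠UHC = 44.4° gives HC at -110.80° from the x-axis; with |HC| = 19.7, C = (-2.9447, 6.1233). ∠HCT = 45.5° gives CT at 114.70° from the x-axis; with |CT| = 19.2, T = (-10.968, 23.567). ∠CTG = 139.9° gives TG at 74.600° from the x-axis; with |TG| = 24.8, G = (-4.3820, 47.476). Then |UG| = |G − U| = 28.589.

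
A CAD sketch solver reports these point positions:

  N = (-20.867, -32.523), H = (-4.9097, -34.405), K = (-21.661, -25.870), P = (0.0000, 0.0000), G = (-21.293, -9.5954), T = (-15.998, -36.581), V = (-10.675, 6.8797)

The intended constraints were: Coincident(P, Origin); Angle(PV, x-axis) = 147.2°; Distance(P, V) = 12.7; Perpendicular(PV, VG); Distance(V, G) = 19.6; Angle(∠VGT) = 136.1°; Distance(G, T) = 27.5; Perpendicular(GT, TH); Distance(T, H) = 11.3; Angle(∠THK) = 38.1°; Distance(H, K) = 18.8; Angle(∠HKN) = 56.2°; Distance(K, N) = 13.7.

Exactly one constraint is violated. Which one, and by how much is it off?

Distance(K, N) = 13.7 — off by 7.00.

P = (0.00, 0.00) ✓; PV at 147.2° ✓; |PV| = 12.70 ✓; ∠(PV, VG) = 90.00° ✓; |VG| = 19.60 ✓; ∠VGT = 136.1° ✓; |GT| = 27.50 ✓; ∠(GT, TH) = 90.00° ✓; |TH| = 11.30 ✓; ∠THK = 38.10° ✓; |HK| = 18.80 ✓; ∠HKN = 56.19° ✓; |KN| = 6.700 ✗.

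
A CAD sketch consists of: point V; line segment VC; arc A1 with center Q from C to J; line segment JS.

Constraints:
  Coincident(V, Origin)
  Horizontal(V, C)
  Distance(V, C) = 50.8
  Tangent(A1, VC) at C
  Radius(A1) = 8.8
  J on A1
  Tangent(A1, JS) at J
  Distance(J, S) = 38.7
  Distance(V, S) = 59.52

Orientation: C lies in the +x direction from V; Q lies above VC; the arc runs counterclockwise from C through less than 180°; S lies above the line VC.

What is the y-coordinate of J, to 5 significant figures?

13.509

Checks: |QJ| = 8.800 ✓; ∠(QJ, JS) = 90.00° ✓; |JS| = 38.70 ✓; |VS| = 59.52 ✓.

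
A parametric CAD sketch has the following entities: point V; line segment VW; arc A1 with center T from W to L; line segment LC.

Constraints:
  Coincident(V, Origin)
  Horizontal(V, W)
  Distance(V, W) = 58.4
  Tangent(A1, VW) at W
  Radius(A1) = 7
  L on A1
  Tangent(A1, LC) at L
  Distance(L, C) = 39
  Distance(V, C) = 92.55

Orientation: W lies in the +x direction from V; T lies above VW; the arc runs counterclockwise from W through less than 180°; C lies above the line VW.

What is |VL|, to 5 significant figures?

64.397

V is at the origin; V and W share the same y with |VW| = 58.4 and W on the +x side, so W = (58.400, 0.0000). A1 meets VW tangentially, so TW is at right angles to VW, so T = W + (0, 7) = (58.400, 7.0000). Since TL ⟂ LC (tangency), |TC| = √(7.0² + 39.0²) = 39.623 regardless of where L sits on A1. So C lies on both circle(V, 92.55) and circle(T, 39.623); the above-VW intersection is C = (85.172, 36.210). L is the foot of the tangent from C: L = (64.315, 3.2564).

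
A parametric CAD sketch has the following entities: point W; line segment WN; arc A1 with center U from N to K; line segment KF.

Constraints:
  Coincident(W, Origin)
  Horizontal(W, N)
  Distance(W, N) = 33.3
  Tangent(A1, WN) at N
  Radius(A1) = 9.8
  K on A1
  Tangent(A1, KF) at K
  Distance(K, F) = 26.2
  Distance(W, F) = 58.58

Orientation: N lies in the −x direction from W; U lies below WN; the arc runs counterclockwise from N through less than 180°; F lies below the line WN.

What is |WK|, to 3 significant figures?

43.6

Checks: |UK| = 9.800 ✓; ∠(UK, KF) = 90.00° ✓; |KF| = 26.20 ✓; |WF| = 58.58 ✓.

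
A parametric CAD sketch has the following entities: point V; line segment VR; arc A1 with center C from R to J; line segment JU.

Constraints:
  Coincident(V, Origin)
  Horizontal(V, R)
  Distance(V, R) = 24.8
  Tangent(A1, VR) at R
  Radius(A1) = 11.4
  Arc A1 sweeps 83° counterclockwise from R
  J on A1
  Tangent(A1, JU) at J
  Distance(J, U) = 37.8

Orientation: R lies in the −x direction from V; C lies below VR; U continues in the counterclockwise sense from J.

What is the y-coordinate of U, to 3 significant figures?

-47.5

V is at the origin; V and R share the same y with |VR| = 24.8 and R on the −x side, so R = (-24.8, 0.00). Tangency of A1 to VR means the radius CR is perpendicular to VR, so C = R + (0, -11.4) = (-24.8, -11.4). On A1, R sits at bearing 90° from C; an 83° counterclockwise sweep puts J at bearing 173°, so J = C + 11.4·(cos 173°, sin 173°) = (-36.1, -10.0). The tangent condition forces CJ to be normal to JU, so JU runs along (−sin 173°, cos 173°); with |JU| = 37.8, U = (-40.7, -47.5). So U.y = -47.5.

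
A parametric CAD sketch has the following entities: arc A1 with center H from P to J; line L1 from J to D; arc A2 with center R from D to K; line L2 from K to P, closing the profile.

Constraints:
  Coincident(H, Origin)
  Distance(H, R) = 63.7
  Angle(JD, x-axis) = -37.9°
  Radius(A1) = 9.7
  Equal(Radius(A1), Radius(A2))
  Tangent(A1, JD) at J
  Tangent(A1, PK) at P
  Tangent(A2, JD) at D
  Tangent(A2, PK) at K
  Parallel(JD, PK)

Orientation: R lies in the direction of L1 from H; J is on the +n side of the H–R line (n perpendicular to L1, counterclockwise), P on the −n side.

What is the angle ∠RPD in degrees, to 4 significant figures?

8.280°

The slot axis is L1's direction at -37.9°, so u = (cos -37.9°, sin -37.9°) = (0.7891, -0.6143) and n = (−sin -37.9°, cos -37.9°) = (0.6143, 0.7891). H is at the origin and R lies 63.7 along u from H, so R = 63.7·u = (50.26, -39.13). Tangency of A1 to both parallel lines with radius 9.7 puts J and P at H ± 9.7·n: J = (5.959, 7.654), P = (-5.959, -7.654). Equal radii place D and K the same way about R: D = R + 9.7·n = (56.22, -31.48), K = R − 9.7·n = (44.31, -46.78). Then cos ∠RPD = PR·PD / (|PR||PD|), giving 8.280°.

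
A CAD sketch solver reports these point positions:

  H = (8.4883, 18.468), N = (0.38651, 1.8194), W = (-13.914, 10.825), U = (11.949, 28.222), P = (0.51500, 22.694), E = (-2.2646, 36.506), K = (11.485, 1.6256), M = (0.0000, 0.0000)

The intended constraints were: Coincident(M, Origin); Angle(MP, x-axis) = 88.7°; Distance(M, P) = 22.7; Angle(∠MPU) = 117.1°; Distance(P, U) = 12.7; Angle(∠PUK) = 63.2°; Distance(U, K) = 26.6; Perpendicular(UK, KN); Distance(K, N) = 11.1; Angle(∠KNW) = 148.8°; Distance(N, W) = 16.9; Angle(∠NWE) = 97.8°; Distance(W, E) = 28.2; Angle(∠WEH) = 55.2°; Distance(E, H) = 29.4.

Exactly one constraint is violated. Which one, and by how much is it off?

Distance(E, H) = 29.4 — off by 8.40.

M = (0.00, 0.00) ✓; MP at 88.70° ✓; |MP| = 22.70 ✓; ∠MPU = 117.1° ✓; |PU| = 12.70 ✓; ∠PUK = 63.20° ✓; |UK| = 26.60 ✓; ∠(UK, KN) = 90.00° ✓; |KN| = 11.10 ✓; ∠KNW = 148.8° ✓; |NW| = 16.90 ✓; ∠NWE = 97.80° ✓; |WE| = 28.20 ✓; ∠WEH = 55.20° ✓; |EH| = 21.00 ✗.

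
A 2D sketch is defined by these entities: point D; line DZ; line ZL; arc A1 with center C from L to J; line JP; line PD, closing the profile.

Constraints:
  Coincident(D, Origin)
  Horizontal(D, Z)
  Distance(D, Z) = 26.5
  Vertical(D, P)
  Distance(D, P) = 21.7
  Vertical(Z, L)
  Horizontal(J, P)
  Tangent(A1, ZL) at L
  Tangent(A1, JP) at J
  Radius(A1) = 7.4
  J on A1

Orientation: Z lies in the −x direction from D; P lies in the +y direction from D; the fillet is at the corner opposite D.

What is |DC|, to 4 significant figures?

23.86

D is at the origin; D and Z share the same y with |DZ| = 26.5 and Z on the −x side, so Z = (-26.50, 0.000). DP is vertical with |DP| = 21.7 and P on the +y side, so P = (0.000, 21.70). The virtual corner opposite D is at (-26.50, 21.70). A1 meets ZL tangentially, so CL is at right angles to ZL and since A1 is tangent to JP there, CJ ⟂ JP, with radius 7.4, so the center C sits 7.4 in from both sides at C = (-19.10, 14.30). Then |DC| = |C − D| = 23.86.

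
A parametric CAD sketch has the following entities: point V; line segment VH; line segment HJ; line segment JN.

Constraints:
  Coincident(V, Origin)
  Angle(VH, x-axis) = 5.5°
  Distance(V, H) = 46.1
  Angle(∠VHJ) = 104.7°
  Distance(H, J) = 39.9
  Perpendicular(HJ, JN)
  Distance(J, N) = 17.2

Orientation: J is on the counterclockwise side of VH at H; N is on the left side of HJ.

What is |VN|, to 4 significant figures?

58.42

V is at the origin; VH runs at 5.5° with length 46.1, so H = 46.1·(cos 5.5°, sin 5.5°) = (45.89, 4.418). ∠VHJ = 104.7°, so HJ runs at 5.5° + (180° − 104.7°) = 80.80° from the x-axis; with |HJ| = 39.9, J = H + 39.9·(cos 80.80°, sin 80.80°) = (52.27, 43.81). HJ ⟂ JN; with |JN| = 17.2 on the left of HJ, N = J + 17.2·(-0.9871, 0.1599) = (35.29, 46.56). Then |VN| = |N − V| = 58.42.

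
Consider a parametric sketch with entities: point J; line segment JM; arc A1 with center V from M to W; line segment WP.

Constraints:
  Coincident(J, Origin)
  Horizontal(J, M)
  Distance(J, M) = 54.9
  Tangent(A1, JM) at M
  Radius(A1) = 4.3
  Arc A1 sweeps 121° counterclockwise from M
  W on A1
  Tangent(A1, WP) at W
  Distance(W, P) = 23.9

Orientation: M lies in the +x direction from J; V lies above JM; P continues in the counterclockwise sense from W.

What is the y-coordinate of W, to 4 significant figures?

6.515

J is at the origin; JM is horizontal with |JM| = 54.9 and M on the +x side, so M = (54.90, 0.000). Tangency of A1 to JM means the radius VM is perpendicular to JM, so V = M + (0, 4.3) = (54.90, 4.300). On A1, M sits at bearing -90° from V; a 121° counterclockwise sweep puts W at bearing 31°, so W = V + 4.3·(cos 31°, sin 31°) = (58.59, 6.515). So W.y = 6.515.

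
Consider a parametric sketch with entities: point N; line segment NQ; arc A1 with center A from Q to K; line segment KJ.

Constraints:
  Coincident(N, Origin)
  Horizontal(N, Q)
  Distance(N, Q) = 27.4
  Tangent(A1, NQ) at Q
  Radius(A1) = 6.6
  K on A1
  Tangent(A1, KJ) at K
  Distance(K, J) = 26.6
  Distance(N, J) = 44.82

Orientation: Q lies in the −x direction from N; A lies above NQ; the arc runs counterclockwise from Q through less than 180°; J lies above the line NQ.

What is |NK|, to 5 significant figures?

22.810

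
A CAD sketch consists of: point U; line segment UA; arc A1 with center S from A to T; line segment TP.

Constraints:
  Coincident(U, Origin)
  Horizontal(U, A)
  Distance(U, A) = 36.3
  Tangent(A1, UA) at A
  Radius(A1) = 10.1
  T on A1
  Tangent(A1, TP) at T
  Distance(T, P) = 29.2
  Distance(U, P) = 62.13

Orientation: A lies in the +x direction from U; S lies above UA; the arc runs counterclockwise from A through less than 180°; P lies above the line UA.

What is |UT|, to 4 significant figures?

47.27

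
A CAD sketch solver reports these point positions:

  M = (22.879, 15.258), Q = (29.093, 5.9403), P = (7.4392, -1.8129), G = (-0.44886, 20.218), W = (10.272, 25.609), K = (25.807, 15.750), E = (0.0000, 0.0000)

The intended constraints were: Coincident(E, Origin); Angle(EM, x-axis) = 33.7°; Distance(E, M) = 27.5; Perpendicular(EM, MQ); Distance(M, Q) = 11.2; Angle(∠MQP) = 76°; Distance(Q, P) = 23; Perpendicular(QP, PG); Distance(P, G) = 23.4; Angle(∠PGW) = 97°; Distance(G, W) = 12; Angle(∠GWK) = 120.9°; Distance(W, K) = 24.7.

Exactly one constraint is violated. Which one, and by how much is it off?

Distance(W, K) = 24.7 — off by 6.30.

E = (0.00, 0.00) ✓; EM at 33.70° ✓; |EM| = 27.50 ✓; ∠(EM, MQ) = 90.00° ✓; |MQ| = 11.20 ✓; ∠MQP = 76.00° ✓; |QP| = 23.00 ✓; ∠(QP, PG) = 90.00° ✓; |PG| = 23.40 ✓; ∠PGW = 97.00° ✓; |GW| = 12.00 ✓; ∠GWK = 120.9° ✓; |WK| = 18.40 ✗.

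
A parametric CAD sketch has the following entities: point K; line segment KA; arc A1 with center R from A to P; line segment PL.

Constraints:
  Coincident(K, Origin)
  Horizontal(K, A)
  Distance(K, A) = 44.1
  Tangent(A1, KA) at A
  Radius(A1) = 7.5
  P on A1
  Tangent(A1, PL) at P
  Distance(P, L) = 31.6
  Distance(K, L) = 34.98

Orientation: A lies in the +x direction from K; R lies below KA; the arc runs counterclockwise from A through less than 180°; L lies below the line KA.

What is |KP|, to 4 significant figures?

38.12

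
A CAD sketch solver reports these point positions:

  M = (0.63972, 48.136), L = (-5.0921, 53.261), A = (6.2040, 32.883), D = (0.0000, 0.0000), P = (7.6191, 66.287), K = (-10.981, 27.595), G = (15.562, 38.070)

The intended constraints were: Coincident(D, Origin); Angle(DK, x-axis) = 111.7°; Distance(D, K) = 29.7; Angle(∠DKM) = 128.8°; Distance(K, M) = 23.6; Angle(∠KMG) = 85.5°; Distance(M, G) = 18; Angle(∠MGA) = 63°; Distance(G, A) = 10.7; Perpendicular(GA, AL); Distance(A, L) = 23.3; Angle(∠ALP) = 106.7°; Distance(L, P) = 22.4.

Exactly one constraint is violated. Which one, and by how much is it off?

Distance(L, P) = 22.4 — off by 4.20.

D = (0.00, 0.00) ✓; DK at 111.7° ✓; |DK| = 29.70 ✓; ∠DKM = 128.8° ✓; |KM| = 23.60 ✓; ∠KMG = 85.50° ✓; |MG| = 18.00 ✓; ∠MGA = 63.00° ✓; |GA| = 10.70 ✓; ∠(GA, AL) = 90.00° ✓; |AL| = 23.30 ✓; ∠ALP = 106.7° ✓; |LP| = 18.20 ✗.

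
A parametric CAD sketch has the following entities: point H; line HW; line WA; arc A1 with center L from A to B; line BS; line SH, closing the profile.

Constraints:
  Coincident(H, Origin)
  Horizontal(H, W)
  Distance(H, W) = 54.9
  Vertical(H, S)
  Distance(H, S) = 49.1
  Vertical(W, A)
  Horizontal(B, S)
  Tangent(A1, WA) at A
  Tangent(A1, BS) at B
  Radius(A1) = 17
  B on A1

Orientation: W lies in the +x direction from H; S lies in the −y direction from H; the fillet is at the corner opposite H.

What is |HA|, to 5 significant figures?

63.596

The virtual corner opposite H is at (54.900, -49.100). Tangency of A1 to WA means the radius LA is perpendicular to WA and tangency of A1 to BS means the radius LB is perpendicular to BS, with radius 17.0, so the center L sits 17.0 in from both sides at L = (37.900, -32.100). That places the tangent points at A = (54.900, -32.100) on WA and B = (37.900, -49.100) on BS. Then |HA| = |A − H| = 63.596.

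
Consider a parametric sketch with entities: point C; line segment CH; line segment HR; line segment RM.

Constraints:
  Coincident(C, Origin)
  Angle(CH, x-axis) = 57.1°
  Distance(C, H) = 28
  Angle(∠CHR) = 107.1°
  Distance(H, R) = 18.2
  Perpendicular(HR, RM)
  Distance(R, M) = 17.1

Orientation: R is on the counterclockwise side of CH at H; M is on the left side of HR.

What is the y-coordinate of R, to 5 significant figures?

37.451

C is at the origin; CH runs at 57.1° with length 28.0, so H = 28.0·(cos 57.1°, sin 57.1°) = (15.209, 23.509). ∠CHR = 107.1°, so HR runs at 57.1° + (180° − 107.1°) = 130.00° from the x-axis; with |HR| = 18.2, R = H + 18.2·(cos 130.00°, sin 130.00°) = (3.5102, 37.451). So R.y = 37.451.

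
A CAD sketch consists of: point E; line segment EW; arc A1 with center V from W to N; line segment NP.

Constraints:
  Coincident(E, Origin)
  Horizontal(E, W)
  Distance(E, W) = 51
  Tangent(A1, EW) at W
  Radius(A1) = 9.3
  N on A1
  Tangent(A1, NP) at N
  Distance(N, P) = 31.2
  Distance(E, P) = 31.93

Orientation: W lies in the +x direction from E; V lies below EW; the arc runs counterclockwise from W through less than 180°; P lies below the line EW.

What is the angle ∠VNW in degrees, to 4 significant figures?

68.83°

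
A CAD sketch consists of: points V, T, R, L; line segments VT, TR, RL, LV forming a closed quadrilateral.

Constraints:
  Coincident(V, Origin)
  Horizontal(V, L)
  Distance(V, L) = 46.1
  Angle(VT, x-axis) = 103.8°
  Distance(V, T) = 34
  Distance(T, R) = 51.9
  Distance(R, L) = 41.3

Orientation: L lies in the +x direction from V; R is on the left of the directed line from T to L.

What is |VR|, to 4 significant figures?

59.65

Checks: |TR| = 51.90 ✓; |RL| = 41.30 ✓.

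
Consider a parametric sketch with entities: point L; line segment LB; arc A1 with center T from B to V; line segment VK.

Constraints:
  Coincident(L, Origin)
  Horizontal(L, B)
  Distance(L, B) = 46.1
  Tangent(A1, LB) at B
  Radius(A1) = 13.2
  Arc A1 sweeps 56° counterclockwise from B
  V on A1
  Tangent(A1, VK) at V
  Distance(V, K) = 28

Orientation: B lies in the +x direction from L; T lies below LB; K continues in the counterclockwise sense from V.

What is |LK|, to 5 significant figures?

34.972

L is at the origin; L and B share the same y with |LB| = 46.1 and B on the +x side, so B = (46.100, 0.0000). The tangent condition forces TB to be normal to LB, so T = B + (0, -13.2) = (46.100, -13.200). On A1, B sits at bearing 90° from T; a 56° counterclockwise sweep puts V at bearing 146°, so V = T + 13.2·(cos 146°, sin 146°) = (35.157, -5.8187). A1 meets VK tangentially, so TV is at right angles to VK, so VK runs along (−sin 146°, cos 146°); with |VK| = 28.0, K = (19.499, -29.032). Then |LK| = |K − L| = 34.972.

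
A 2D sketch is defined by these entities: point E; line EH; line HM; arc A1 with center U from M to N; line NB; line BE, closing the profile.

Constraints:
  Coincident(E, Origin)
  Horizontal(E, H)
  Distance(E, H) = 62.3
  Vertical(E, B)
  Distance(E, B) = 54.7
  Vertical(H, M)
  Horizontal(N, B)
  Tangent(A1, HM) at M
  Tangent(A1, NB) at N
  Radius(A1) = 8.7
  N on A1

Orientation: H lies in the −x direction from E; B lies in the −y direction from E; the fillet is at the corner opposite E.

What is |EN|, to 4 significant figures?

76.58

E is at the origin; EH is horizontal with |EH| = 62.3 and H on the −x side, so H = (-62.30, 0.000). E and B share the same x with |EB| = 54.7 and B on the −y side, so B = (0.000, -54.70). The virtual corner opposite E is at (-62.30, -54.70). A1 meets HM tangentially, so UM is at right angles to HM and tangency of A1 to NB means the radius UN is perpendicular to NB, with radius 8.7, so the center U sits 8.7 in from both sides at U = (-53.60, -46.00). That places the tangent points at M = (-62.30, -46.00) on HM and N = (-53.60, -54.70) on NB. Then |EN| = |N − E| = 76.58.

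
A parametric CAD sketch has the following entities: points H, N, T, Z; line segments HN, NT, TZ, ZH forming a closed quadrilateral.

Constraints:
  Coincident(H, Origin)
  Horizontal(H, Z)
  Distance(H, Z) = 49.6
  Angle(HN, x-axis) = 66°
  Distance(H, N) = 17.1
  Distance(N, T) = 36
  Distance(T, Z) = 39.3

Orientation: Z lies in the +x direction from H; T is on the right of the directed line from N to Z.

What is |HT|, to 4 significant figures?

24.75

Checks: |NT| = 36.00 ✓; |TZ| = 39.30 ✓.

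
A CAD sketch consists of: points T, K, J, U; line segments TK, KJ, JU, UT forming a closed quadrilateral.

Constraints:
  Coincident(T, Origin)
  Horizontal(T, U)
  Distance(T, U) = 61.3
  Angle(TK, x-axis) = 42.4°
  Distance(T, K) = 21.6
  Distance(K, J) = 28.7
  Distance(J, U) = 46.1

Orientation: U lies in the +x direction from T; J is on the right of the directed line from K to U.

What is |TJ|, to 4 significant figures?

22.40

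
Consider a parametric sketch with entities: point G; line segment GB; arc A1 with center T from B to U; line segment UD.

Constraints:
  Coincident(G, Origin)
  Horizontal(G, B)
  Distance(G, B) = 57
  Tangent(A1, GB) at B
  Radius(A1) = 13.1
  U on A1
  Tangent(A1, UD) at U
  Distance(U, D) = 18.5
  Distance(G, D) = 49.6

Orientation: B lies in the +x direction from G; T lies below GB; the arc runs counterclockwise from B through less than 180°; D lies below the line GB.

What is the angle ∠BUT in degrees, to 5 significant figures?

50.711°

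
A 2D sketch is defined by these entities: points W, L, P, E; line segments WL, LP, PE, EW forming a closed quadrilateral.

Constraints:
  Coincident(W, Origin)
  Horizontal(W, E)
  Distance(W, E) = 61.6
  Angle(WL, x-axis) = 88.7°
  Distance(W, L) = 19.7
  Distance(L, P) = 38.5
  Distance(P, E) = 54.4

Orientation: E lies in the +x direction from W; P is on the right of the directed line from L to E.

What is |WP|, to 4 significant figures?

20.28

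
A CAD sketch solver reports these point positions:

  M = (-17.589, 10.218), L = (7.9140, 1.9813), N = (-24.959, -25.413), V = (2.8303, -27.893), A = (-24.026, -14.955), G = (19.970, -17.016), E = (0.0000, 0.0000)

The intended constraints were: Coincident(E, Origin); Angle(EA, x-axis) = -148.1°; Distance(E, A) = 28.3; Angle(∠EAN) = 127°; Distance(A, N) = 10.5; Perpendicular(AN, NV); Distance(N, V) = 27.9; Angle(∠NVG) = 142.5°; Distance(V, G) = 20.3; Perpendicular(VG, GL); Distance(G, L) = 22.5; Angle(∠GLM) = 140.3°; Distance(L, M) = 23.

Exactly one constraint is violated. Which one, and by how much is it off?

Distance(L, M) = 23 — off by 3.80.

E = (0.00, 0.00) ✓; EA at -148.1° ✓; |EA| = 28.30 ✓; ∠EAN = 127.0° ✓; |AN| = 10.50 ✓; ∠(AN, NV) = 90.00° ✓; |NV| = 27.90 ✓; ∠NVG = 142.5° ✓; |VG| = 20.30 ✓; ∠(VG, GL) = 90.00° ✓; |GL| = 22.50 ✓; ∠GLM = 140.3° ✓; |LM| = 26.80 ✗.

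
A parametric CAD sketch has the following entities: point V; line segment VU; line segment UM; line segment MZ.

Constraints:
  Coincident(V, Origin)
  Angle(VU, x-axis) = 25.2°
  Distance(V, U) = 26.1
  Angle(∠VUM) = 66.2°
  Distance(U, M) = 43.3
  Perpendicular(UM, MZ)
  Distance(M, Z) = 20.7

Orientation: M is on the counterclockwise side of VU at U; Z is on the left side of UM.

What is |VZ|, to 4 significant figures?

32.92

∠VUM = 66.2°, so UM runs at 25.2° + (180° − 66.2°) = 139.0° from the x-axis; with |UM| = 43.3, M = U + 43.3·(cos 139.0°, sin 139.0°) = (-9.063, 39.52). UM is perpendicular to MZ; with |MZ| = 20.7 on the left of UM, Z = M + 20.7·(-0.6561, -0.7547) = (-22.64, 23.90). Then |VZ| = |Z − V| = 32.92.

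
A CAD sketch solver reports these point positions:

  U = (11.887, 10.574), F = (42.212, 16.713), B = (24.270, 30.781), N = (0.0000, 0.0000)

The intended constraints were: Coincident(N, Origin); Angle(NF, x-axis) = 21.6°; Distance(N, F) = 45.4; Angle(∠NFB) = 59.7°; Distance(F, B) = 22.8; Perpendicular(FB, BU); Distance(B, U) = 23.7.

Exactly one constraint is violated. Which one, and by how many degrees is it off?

Perpendicular(FB, BU) — off by 6.60°.

N = (0.00, 0.00) ✓; NF at 21.60° ✓; |NF| = 45.40 ✓; ∠NFB = 59.70° ✓; |FB| = 22.80 ✓; ∠(FB, BU) = 96.60° ✗; |BU| = 23.70 ✓.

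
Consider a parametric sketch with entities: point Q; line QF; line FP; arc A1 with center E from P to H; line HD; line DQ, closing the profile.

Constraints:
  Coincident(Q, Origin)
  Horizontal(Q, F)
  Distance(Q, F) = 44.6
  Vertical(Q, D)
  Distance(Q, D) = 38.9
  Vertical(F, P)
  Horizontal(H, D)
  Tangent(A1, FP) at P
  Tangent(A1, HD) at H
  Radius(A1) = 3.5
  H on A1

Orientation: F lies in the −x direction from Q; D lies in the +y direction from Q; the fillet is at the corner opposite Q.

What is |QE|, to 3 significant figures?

54.2

Q is at the origin; Q and F share the same y with |QF| = 44.6 and F on the −x side, so F = (-44.6, 0.00). QD is vertical with |QD| = 38.9 and D on the +y side, so D = (0.00, 38.9). The virtual corner opposite Q is at (-44.6, 38.9). The tangent condition forces EP to be normal to FP and since A1 is tangent to HD there, EH ⟂ HD, with radius 3.5, so the center E sits 3.5 in from both sides at E = (-41.1, 35.4). Then |QE| = |E − Q| = 54.2.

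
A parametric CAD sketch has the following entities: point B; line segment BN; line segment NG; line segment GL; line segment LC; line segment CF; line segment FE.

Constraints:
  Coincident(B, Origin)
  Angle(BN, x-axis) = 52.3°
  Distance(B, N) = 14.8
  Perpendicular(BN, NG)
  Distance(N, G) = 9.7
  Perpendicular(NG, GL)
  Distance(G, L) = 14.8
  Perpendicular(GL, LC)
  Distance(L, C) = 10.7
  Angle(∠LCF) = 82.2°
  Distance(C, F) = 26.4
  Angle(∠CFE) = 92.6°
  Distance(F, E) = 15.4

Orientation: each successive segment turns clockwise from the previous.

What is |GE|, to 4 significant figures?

12.91

B is at the origin; BN runs at 52.3° with length 14.8, so N = (9.051, 11.71). The perpendicularity gives NG at right angles to BN, so NG runs at -37.70°; with |NG| = 9.7, G = (16.73, 5.778). NG is perpendicular to GL, so GL runs at -127.7°; with |GL| = 14.8, L = (7.675, -5.932). The perpendicularity gives LC at right angles to GL, so LC runs at 142.3°; with |LC| = 10.7, C = (-0.7912, 0.6115). ∠LCF = 82.2° gives CF at 44.50° from the x-axis; with |CF| = 26.4, F = (18.04, 19.12). ∠CFE = 92.6° gives FE at -42.90° from the x-axis; with |FE| = 15.4, E = (29.32, 8.632). Then |GE| = |E − G| = 12.91.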